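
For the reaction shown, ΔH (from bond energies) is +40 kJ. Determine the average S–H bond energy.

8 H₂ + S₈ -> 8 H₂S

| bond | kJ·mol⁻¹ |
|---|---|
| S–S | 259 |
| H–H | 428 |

D(S–H) ≈ 341 kJ/mol

Let D be the S–H bond energy.
Σ(broken) = 8×428 + 8×259 = 5496
Σ(formed) = 16×D = 16D
ΔH = Σ(broken) − Σ(formed) = (5496) − (16D) = +5496 − 16D
Setting this equal to +40 kJ gives 16D = 5456, so D = 341 kJ/mol.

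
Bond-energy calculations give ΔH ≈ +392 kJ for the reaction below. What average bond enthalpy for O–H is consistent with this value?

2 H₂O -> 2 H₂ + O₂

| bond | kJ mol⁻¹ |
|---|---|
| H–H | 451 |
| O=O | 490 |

D(O–H) ≈ 446 kJ/mol

Let D be the O–H bond energy.
Σ(broken) = 4×D = 4D
Σ(formed) = 2×451 + 1×490 = 1392
ΔH = Σ(broken) − Σ(formed) = (4D) − (1392) = −1392 + 4D
Setting this equal to +392 kJ gives 4D = 1784, so D = 446 kJ/mol.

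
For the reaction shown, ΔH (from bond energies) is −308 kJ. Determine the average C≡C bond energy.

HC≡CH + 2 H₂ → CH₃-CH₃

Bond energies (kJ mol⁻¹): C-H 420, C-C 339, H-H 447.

D(C≡C) ≈ 817 kJ/mol

Let D be the C≡C bond energy.
Σ(broken) = 1×D + 2×420 + 2×447 = 1734 + D
Σ(formed) = 1×339 + 6×420 = 2859
ΔH = Σ(broken) − Σ(formed) = (1734 + D) − (2859) = −1125 + D
Setting this equal to −308 kJ gives D = 817 kJ/mol.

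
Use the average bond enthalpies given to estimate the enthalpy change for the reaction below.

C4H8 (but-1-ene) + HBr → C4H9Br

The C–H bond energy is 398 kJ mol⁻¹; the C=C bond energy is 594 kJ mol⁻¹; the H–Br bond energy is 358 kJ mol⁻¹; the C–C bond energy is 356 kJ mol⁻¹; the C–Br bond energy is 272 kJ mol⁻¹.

ΔH ≈ −74 kJ

Bonds broken (reactants):
  C–C: 2 × 356 = 712
  C–H: 8 × 398 = 3184
  C=C: 1 × 594 = 594
  H–Br: 1 × 358 = 358
  Σ(broken) = 4848 kJ
Bonds formed (products):
  C–Br: 1 × 272 = 272
  C–C: 3 × 356 = 1068
  C–H: 9 × 398 = 3582
  Σ(formed) = 4922 kJ
ΔH = Σ(broken) − Σ(formed) = 4848 − 4922 = −74 kJ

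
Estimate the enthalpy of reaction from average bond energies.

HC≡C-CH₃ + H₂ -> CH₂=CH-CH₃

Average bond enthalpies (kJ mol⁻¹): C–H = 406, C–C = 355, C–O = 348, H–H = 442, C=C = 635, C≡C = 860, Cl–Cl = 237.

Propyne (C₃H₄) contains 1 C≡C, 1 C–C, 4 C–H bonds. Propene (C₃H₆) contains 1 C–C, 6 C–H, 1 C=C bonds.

ΔH ≈ −145 kJ

Bonds broken (reactants):
  C≡C: 1 × 860 = 860
  C–C: 1 × 355 = 355
  C–H: 4 × 406 = 1624
  H–H: 1 × 442 = 442
  Σ(broken) = 3281 kJ
Bonds formed (products):
  C–C: 1 × 355 = 355
  C–H: 6 × 406 = 2436
  C=C: 1 × 635 = 635
  Σ(formed) = 3426 kJ
ΔH = Σ(broken) − Σ(formed) = 3281 − 3426 = −145 kJ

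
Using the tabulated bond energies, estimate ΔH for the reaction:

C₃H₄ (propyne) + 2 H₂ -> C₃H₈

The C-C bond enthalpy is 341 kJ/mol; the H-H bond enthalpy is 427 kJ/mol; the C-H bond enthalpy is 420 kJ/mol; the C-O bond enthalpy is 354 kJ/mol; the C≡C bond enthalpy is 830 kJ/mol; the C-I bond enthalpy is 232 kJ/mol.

ΔH ≈ −337 kJ

Bonds broken (reactants):
  C≡C: 1 × 830 = 830
  C-C: 1 × 341 = 341
  C-H: 4 × 420 = 1680
  H-H: 2 × 427 = 854
  Σ(broken) = 3705 kJ
Bonds formed (products):
  C-C: 2 × 341 = 682
  C-H: 8 × 420 = 3360
  Σ(formed) = 4042 kJ
ΔH = Σ(broken) − Σ(formed) = 3705 − 4042 = −337 kJ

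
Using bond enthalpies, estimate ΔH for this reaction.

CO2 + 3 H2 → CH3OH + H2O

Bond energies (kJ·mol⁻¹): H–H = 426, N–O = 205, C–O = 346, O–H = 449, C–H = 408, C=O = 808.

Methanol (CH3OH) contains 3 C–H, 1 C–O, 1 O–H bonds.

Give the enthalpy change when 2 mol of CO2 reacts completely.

ΔH = −46 kJ

Bonds broken (reactants):
  C=O: 2 × 808 = 1616
  H–H: 3 × 426 = 1278
  Σ(broken) = 2894 kJ
Bonds formed (products):
  C–H: 3 × 408 = 1224
  C–O: 1 × 346 = 346
  O–H: 3 × 449 = 1347
  Σ(formed) = 2917 kJ
ΔH = Σ(broken) − Σ(formed) = 2894 − 2917 = −23 kJ
For 2× the reaction as written: 2 × (−23) = −46 kJ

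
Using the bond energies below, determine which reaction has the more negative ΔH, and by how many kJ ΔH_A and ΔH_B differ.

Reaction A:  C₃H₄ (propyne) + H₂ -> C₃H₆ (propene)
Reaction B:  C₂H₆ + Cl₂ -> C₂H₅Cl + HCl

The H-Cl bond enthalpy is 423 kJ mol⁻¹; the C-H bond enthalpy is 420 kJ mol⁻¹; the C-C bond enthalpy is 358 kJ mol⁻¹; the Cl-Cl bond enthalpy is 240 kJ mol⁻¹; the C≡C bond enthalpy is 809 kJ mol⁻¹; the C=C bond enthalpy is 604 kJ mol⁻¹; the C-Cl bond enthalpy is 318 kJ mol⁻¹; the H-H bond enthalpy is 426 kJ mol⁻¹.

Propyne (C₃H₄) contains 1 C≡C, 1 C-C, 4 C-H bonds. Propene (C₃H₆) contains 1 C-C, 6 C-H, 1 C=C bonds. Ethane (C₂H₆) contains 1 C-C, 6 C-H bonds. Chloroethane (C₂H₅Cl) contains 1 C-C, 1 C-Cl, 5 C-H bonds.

Reaction A, by 128 kJ

Reaction A:
  Bonds broken (reactants):
    C≡C: 1 × 809 = 809
    C-C: 1 × 358 = 358
    C-H: 4 × 420 = 1680
    H-H: 1 × 426 = 426
    Σ(broken) = 3273 kJ
  Bonds formed (products):
    C-C: 1 × 358 = 358
    C-H: 6 × 420 = 2520
    C=C: 1 × 604 = 604
    Σ(formed) = 3482 kJ
  ΔH_A = 3273 − 3482 = −209 kJ
Reaction B:
  Bonds broken (reactants):
    C-C: 1 × 358 = 358
    C-H: 6 × 420 = 2520
    Cl-Cl: 1 × 240 = 240
    Σ(broken) = 3118 kJ
  Bonds formed (products):
    C-C: 1 × 358 = 358
    C-Cl: 1 × 318 = 318
    C-H: 5 × 420 = 2100
    H-Cl: 1 × 423 = 423
    Σ(formed) = 3199 kJ
  ΔH_B = 3118 − 3199 = −81 kJ
ΔH_A − ΔH_B = −128 kJ, so reaction A has the more negative ΔH; |ΔH_A − ΔH_B| = 128 kJ.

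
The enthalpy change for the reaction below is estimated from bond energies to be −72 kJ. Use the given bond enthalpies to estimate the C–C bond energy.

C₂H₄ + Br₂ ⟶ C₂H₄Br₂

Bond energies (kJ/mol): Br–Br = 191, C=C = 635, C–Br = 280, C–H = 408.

Let D be the C–C bond energy.
Σ(broken) = 1×191 + 4×408 + 1×635 = 2458
Σ(formed) = 2×280 + 1×D + 4×408 = 2192 + D
ΔH = Σ(broken) − Σ(formed) = (2458) − (2192 + D) = +266 − D
Setting this equal to −72 kJ gives D = 338 kJ/mol.

D(C–C) ≈ 338 kJ/mol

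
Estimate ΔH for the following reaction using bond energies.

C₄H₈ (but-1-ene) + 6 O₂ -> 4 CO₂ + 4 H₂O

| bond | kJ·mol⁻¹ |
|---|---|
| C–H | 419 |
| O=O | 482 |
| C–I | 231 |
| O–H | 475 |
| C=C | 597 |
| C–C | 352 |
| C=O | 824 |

ΔH ≈ −2847 kJ

Bonds broken (reactants):
  C–C: 2 × 352 = 704
  C–H: 8 × 419 = 3352
  C=C: 1 × 597 = 597
  O=O: 6 × 482 = 2892
  Σ(broken) = 7545 kJ
Bonds formed (products):
  C=O: 8 × 824 = 6592
  O–H: 8 × 475 = 3800
  Σ(formed) = 10392 kJ
ΔH = Σ(broken) − Σ(formed) = 7545 − 10392 = −2847 kJ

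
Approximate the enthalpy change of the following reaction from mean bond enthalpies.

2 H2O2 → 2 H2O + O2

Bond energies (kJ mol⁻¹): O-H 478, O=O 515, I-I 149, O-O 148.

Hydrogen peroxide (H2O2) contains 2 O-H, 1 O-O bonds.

Bonds broken (reactants):
  O-H: 4 × 478 = 1912
  O-O: 2 × 148 = 296
  Σ(broken) = 2208 kJ
Bonds formed (products):
  O-H: 4 × 478 = 1912
  O=O: 1 × 515 = 515
  Σ(formed) = 2427 kJ
ΔH = Σ(broken) − Σ(formed) = 2208 − 2427 = −219 kJ

ΔH ≈ −219 kJ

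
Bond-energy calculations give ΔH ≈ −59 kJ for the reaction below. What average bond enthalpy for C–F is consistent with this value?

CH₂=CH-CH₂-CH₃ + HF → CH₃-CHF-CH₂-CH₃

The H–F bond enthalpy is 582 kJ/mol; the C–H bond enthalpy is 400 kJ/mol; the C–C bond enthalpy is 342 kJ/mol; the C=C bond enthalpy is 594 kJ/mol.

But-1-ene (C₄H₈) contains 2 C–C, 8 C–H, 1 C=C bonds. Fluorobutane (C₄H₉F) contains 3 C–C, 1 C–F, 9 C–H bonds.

Let D be the C–F bond energy.
Σ(broken) = 2×342 + 8×400 + 1×594 + 1×582 = 5060
Σ(formed) = 3×342 + 1×D + 9×400 = 4626 + D
ΔH = Σ(broken) − Σ(formed) = (5060) − (4626 + D) = +434 − D
Setting this equal to −59 kJ gives D = 493 kJ/mol.

D(C–F) ≈ 493 kJ/mol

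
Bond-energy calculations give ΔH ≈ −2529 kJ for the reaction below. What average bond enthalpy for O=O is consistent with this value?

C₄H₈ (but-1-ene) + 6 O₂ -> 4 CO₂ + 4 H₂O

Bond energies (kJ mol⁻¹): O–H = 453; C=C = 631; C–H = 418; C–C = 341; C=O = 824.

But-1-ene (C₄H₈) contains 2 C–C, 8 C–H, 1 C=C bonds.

D(O=O) ≈ 505 kJ/mol

Let D be the O=O bond energy.
Σ(broken) = 2×341 + 8×418 + 1×631 + 6×D = 4657 + 6D
Σ(formed) = 8×824 + 8×453 = 10216
ΔH = Σ(broken) − Σ(formed) = (4657 + 6D) − (10216) = −5559 + 6D
Setting this equal to −2529 kJ gives 6D = 3030, so D = 505 kJ/mol.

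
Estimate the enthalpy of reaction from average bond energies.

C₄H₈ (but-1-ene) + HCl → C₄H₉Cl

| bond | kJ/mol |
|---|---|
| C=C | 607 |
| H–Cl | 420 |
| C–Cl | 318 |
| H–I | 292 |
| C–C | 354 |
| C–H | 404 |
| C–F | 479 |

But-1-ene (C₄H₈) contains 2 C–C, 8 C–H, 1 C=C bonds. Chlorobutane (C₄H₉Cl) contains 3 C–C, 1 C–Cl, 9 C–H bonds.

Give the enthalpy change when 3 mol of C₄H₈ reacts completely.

Bonds broken (reactants):
  C–C: 2 × 354 = 708
  C–H: 8 × 404 = 3232
  C=C: 1 × 607 = 607
  H–Cl: 1 × 420 = 420
  Σ(broken) = 4967 kJ
Bonds formed (products):
  C–C: 3 × 354 = 1062
  C–Cl: 1 × 318 = 318
  C–H: 9 × 404 = 3636
  Σ(formed) = 5016 kJ
ΔH = Σ(broken) − Σ(formed) = 4967 − 5016 = −49 kJ
For 3× the reaction as written: 3 × (−49) = −147 kJ

ΔH = −147 kJ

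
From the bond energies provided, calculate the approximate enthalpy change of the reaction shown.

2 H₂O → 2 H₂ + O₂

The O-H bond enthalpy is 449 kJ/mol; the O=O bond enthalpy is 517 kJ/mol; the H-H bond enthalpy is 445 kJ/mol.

Bonds broken (reactants):
  O-H: 4 × 449 = 1796
  Σ(broken) = 1796 kJ
Bonds formed (products):
  H-H: 2 × 445 = 890
  O=O: 1 × 517 = 517
  Σ(formed) = 1407 kJ
ΔH = Σ(broken) − Σ(formed) = 1796 − 1407 = +389 kJ

ΔH ≈ +389 kJ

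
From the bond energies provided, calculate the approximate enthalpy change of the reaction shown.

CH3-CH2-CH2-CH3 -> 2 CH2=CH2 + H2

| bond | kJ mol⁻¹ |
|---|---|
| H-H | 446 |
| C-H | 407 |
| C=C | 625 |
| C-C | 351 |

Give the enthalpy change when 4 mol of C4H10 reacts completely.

ΔH = +684 kJ

Bonds broken (reactants):
  C-C: 3 × 351 = 1053
  C-H: 10 × 407 = 4070
  Σ(broken) = 5123 kJ
Bonds formed (products):
  C-H: 8 × 407 = 3256
  C=C: 2 × 625 = 1250
  H-H: 1 × 446 = 446
  Σ(formed) = 4952 kJ
ΔH = Σ(broken) − Σ(formed) = 5123 − 4952 = +171 kJ
For 4× the reaction as written: 4 × (+171) = +684 kJ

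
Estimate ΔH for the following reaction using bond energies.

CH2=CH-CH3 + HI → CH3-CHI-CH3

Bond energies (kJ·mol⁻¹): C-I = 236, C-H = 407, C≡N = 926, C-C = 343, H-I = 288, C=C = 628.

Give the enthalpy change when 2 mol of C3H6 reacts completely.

Bonds broken (reactants):
  C-C: 1 × 343 = 343
  C-H: 6 × 407 = 2442
  C=C: 1 × 628 = 628
  H-I: 1 × 288 = 288
  Σ(broken) = 3701 kJ
Bonds formed (products):
  C-C: 2 × 343 = 686
  C-H: 7 × 407 = 2849
  C-I: 1 × 236 = 236
  Σ(formed) = 3771 kJ
ΔH = Σ(broken) − Σ(formed) = 3701 − 3771 = −70 kJ
For 2× the reaction as written: 2 × (−70) = −140 kJ

ΔH = −140 kJ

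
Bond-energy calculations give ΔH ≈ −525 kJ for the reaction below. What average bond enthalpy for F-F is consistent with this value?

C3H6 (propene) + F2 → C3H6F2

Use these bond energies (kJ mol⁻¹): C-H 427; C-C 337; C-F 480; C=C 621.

D(F-F) ≈ 151 kJ/mol

Let D be the F-F bond energy.
Σ(broken) = 1×337 + 6×427 + 1×621 + 1×D = 3520 + D
Σ(formed) = 2×337 + 2×480 + 6×427 = 4196
ΔH = Σ(broken) − Σ(formed) = (3520 + D) − (4196) = −676 + D
Setting this equal to −525 kJ gives D = 151 kJ/mol.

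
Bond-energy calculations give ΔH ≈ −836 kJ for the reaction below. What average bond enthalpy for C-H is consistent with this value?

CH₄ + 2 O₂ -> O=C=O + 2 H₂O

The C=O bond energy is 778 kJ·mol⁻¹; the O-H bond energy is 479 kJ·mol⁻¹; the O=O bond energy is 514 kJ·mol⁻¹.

Let D be the C-H bond energy.
Σ(broken) = 4×D + 2×514 = 1028 + 4D
Σ(formed) = 2×778 + 4×479 = 3472
ΔH = Σ(broken) − Σ(formed) = (1028 + 4D) − (3472) = −2444 + 4D
Setting this equal to −836 kJ gives 4D = 1608, so D = 402 kJ/mol.

D(C-H) ≈ 402 kJ/mol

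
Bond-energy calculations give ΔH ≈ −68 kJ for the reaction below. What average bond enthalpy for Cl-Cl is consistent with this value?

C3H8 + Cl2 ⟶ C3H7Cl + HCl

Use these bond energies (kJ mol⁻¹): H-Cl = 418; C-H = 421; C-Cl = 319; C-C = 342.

Let D be the Cl-Cl bond energy.
Σ(broken) = 2×342 + 8×421 + 1×D = 4052 + D
Σ(formed) = 2×342 + 1×319 + 7×421 + 1×418 = 4368
ΔH = Σ(broken) − Σ(formed) = (4052 + D) − (4368) = −316 + D
Setting this equal to −68 kJ gives D = 248 kJ/mol.

D(Cl-Cl) ≈ 248 kJ/mol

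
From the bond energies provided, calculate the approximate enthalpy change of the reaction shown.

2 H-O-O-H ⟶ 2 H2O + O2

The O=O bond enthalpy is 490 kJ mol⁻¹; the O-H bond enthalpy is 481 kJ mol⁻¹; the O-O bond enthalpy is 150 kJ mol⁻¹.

ΔH ≈ −190 kJ

Bonds broken (reactants):
  O-H: 4 × 481 = 1924
  O-O: 2 × 150 = 300
  Σ(broken) = 2224 kJ
Bonds formed (products):
  O-H: 4 × 481 = 1924
  O=O: 1 × 490 = 490
  Σ(formed) = 2414 kJ
ΔH = Σ(broken) − Σ(formed) = 2224 − 2414 = −190 kJ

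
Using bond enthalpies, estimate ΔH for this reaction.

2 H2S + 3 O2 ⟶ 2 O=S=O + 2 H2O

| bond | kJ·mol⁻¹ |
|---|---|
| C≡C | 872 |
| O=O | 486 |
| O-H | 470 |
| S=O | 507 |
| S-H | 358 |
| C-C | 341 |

Bonds broken (reactants):
  O=O: 3 × 486 = 1458
  S-H: 4 × 358 = 1432
  Σ(broken) = 2890 kJ
Bonds formed (products):
  O-H: 4 × 470 = 1880
  S=O: 4 × 507 = 2028
  Σ(formed) = 3908 kJ
ΔH = Σ(broken) − Σ(formed) = 2890 − 3908 = −1018 kJ

ΔH ≈ −1018 kJ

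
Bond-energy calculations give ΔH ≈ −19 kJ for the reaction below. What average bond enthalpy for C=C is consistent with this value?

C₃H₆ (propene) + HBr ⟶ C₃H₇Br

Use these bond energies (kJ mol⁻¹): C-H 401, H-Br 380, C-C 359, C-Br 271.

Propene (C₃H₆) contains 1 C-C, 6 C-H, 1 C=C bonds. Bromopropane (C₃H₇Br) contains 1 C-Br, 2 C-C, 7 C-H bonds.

D(C=C) ≈ 632 kJ/mol

Let D be the C=C bond energy.
Σ(broken) = 1×359 + 6×401 + 1×D + 1×380 = 3145 + D
Σ(formed) = 1×271 + 2×359 + 7×401 = 3796
ΔH = Σ(broken) − Σ(formed) = (3145 + D) − (3796) = −651 + D
Setting this equal to −19 kJ gives D = 632 kJ/mol.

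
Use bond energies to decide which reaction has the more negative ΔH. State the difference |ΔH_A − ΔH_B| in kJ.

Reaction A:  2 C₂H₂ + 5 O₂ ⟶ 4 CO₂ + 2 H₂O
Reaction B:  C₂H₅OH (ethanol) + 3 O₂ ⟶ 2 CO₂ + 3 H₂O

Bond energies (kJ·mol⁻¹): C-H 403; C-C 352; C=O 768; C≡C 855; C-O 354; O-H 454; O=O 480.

Reaction A:
  Bonds broken (reactants):
    C≡C: 2 × 855 = 1710
    C-H: 4 × 403 = 1612
    O=O: 5 × 480 = 2400
    Σ(broken) = 5722 kJ
  Bonds formed (products):
    C=O: 8 × 768 = 6144
    O-H: 4 × 454 = 1816
    Σ(formed) = 7960 kJ
  ΔH_A = 5722 − 7960 = −2238 kJ
Reaction B:
  Bonds broken (reactants):
    C-C: 1 × 352 = 352
    C-H: 5 × 403 = 2015
    C-O: 1 × 354 = 354
    O-H: 1 × 454 = 454
    O=O: 3 × 480 = 1440
    Σ(broken) = 4615 kJ
  Bonds formed (products):
    C=O: 4 × 768 = 3072
    O-H: 6 × 454 = 2724
    Σ(formed) = 5796 kJ
  ΔH_B = 4615 − 5796 = −1181 kJ
ΔH_A − ΔH_B = −1057 kJ, so reaction A has the more negative ΔH; |ΔH_A − ΔH_B| = 1057 kJ.

Reaction A, by 1057 kJ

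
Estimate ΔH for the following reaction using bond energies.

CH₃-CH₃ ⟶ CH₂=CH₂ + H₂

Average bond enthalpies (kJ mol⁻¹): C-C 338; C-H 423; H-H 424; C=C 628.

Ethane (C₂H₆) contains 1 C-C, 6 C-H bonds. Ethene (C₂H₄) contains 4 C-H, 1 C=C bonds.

Bonds broken (reactants):
  C-C: 1 × 338 = 338
  C-H: 6 × 423 = 2538
  Σ(broken) = 2876 kJ
Bonds formed (products):
  C-H: 4 × 423 = 1692
  C=C: 1 × 628 = 628
  H-H: 1 × 424 = 424
  Σ(formed) = 2744 kJ
ΔH = Σ(broken) − Σ(formed) = 2876 − 2744 = +132 kJ

ΔH ≈ +132 kJ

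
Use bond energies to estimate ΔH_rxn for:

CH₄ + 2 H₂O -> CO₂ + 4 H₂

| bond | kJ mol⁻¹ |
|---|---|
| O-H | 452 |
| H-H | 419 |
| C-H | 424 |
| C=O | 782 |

ΔH ≈ +264 kJ

Bonds broken (reactants):
  C-H: 4 × 424 = 1696
  O-H: 4 × 452 = 1808
  Σ(broken) = 3504 kJ
Bonds formed (products):
  C=O: 2 × 782 = 1564
  H-H: 4 × 419 = 1676
  Σ(formed) = 3240 kJ
ΔH = Σ(broken) − Σ(formed) = 3504 − 3240 = +264 kJ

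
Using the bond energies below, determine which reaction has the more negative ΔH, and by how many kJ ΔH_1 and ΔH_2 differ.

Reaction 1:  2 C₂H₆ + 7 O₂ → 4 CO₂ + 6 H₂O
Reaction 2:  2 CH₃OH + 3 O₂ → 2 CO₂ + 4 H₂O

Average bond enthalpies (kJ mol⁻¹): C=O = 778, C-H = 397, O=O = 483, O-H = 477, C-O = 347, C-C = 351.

Reaction 1:
  Bonds broken (reactants):
    C-C: 2 × 351 = 702
    C-H: 12 × 397 = 4764
    O=O: 7 × 483 = 3381
    Σ(broken) = 8847 kJ
  Bonds formed (products):
    C=O: 8 × 778 = 6224
    O-H: 12 × 477 = 5724
    Σ(formed) = 11948 kJ
  ΔH_1 = 8847 − 11948 = −3101 kJ
Reaction 2:
  Bonds broken (reactants):
    C-H: 6 × 397 = 2382
    C-O: 2 × 347 = 694
    O-H: 2 × 477 = 954
    O=O: 3 × 483 = 1449
    Σ(broken) = 5479 kJ
  Bonds formed (products):
    C=O: 4 × 778 = 3112
    O-H: 8 × 477 = 3816
    Σ(formed) = 6928 kJ
  ΔH_2 = 5479 − 6928 = −1449 kJ
ΔH_1 − ΔH_2 = −1652 kJ, so reaction 1 has the more negative ΔH; |ΔH_1 − ΔH_2| = 1652 kJ.

Reaction 1, by 1652 kJ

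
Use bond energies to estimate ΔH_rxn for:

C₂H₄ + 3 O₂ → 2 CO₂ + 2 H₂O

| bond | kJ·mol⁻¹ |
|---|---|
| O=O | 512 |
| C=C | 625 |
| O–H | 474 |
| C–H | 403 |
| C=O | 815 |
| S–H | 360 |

ΔH ≈ −1383 kJ

Bonds broken (reactants):
  C–H: 4 × 403 = 1612
  C=C: 1 × 625 = 625
  O=O: 3 × 512 = 1536
  Σ(broken) = 3773 kJ
Bonds formed (products):
  C=O: 4 × 815 = 3260
  O–H: 4 × 474 = 1896
  Σ(formed) = 5156 kJ
ΔH = Σ(broken) − Σ(formed) = 3773 − 5156 = −1383 kJ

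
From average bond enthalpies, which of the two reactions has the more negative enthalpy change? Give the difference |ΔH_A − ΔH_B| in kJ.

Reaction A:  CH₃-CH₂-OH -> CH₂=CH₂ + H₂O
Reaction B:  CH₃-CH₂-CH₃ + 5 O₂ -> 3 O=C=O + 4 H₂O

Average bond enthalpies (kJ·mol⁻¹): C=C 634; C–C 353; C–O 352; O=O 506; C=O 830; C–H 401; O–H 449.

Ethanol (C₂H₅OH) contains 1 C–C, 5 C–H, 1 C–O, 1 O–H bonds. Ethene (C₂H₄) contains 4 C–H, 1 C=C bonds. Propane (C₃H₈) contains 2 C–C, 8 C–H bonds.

Reaction B, by 2151 kJ

Reaction A:
  Bonds broken (reactants):
    C–C: 1 × 353 = 353
    C–H: 5 × 401 = 2005
    C–O: 1 × 352 = 352
    O–H: 1 × 449 = 449
    Σ(broken) = 3159 kJ
  Bonds formed (products):
    C–H: 4 × 401 = 1604
    C=C: 1 × 634 = 634
    O–H: 2 × 449 = 898
    Σ(formed) = 3136 kJ
  ΔH_A = 3159 − 3136 = +23 kJ
Reaction B:
  Bonds broken (reactants):
    C–C: 2 × 353 = 706
    C–H: 8 × 401 = 3208
    O=O: 5 × 506 = 2530
    Σ(broken) = 6444 kJ
  Bonds formed (products):
    C=O: 6 × 830 = 4980
    O–H: 8 × 449 = 3592
    Σ(formed) = 8572 kJ
  ΔH_B = 6444 − 8572 = −2128 kJ
ΔH_A − ΔH_B = +2151 kJ, so reaction B has the more negative ΔH; |ΔH_A − ΔH_B| = 2151 kJ.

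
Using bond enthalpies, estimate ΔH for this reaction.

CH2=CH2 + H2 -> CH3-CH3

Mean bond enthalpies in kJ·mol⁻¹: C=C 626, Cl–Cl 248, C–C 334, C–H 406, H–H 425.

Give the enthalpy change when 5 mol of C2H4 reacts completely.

Bonds broken (reactants):
  C–H: 4 × 406 = 1624
  C=C: 1 × 626 = 626
  H–H: 1 × 425 = 425
  Σ(broken) = 2675 kJ
Bonds formed (products):
  C–C: 1 × 334 = 334
  C–H: 6 × 406 = 2436
  Σ(formed) = 2770 kJ
ΔH = Σ(broken) − Σ(formed) = 2675 − 2770 = −95 kJ
For 5× the reaction as written: 5 × (−95) = −475 kJ

ΔH = −475 kJ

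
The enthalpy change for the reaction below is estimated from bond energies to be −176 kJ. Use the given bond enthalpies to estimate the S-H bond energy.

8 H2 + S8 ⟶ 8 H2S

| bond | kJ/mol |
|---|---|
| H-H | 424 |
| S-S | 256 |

Let D be the S-H bond energy.
Σ(broken) = 8×424 + 8×256 = 5440
Σ(formed) = 16×D = 16D
ΔH = Σ(broken) − Σ(formed) = (5440) − (16D) = +5440 − 16D
Setting this equal to −176 kJ gives 16D = 5616, so D = 351 kJ/mol.

D(S-H) ≈ 351 kJ/mol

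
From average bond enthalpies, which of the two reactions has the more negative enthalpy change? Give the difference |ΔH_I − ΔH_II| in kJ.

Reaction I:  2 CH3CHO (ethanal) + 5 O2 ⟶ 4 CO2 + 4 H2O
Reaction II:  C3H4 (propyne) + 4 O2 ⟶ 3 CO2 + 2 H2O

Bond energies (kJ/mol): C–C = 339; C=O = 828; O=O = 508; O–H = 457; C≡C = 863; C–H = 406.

Reaction I:
  Bonds broken (reactants):
    C–C: 2 × 339 = 678
    C–H: 8 × 406 = 3248
    C=O: 2 × 828 = 1656
    O=O: 5 × 508 = 2540
    Σ(broken) = 8122 kJ
  Bonds formed (products):
    C=O: 8 × 828 = 6624
    O–H: 8 × 457 = 3656
    Σ(formed) = 10280 kJ
  ΔH_I = 8122 − 10280 = −2158 kJ
Reaction II:
  Bonds broken (reactants):
    C≡C: 1 × 863 = 863
    C–C: 1 × 339 = 339
    C–H: 4 × 406 = 1624
    O=O: 4 × 508 = 2032
    Σ(broken) = 4858 kJ
  Bonds formed (products):
    C=O: 6 × 828 = 4968
    O–H: 4 × 457 = 1828
    Σ(formed) = 6796 kJ
  ΔH_II = 4858 − 6796 = −1938 kJ
ΔH_I − ΔH_II = −220 kJ, so reaction I has the more negative ΔH; |ΔH_I − ΔH_II| = 220 kJ.

Reaction I, by 220 kJ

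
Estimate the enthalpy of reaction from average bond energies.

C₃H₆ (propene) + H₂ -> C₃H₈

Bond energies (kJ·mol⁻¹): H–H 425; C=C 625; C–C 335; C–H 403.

Bonds broken (reactants):
  C–C: 1 × 335 = 335
  C–H: 6 × 403 = 2418
  C=C: 1 × 625 = 625
  H–H: 1 × 425 = 425
  Σ(broken) = 3803 kJ
Bonds formed (products):
  C–C: 2 × 335 = 670
  C–H: 8 × 403 = 3224
  Σ(formed) = 3894 kJ
ΔH = Σ(broken) − Σ(formed) = 3803 − 3894 = −91 kJ

ΔH ≈ −91 kJ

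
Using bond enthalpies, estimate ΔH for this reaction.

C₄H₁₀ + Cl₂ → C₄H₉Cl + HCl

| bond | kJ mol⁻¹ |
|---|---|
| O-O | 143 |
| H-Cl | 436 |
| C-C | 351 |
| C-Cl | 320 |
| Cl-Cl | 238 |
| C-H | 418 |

ΔH ≈ −100 kJ

Bonds broken (reactants):
  C-C: 3 × 351 = 1053
  C-H: 10 × 418 = 4180
  Cl-Cl: 1 × 238 = 238
  Σ(broken) = 5471 kJ
Bonds formed (products):
  C-C: 3 × 351 = 1053
  C-Cl: 1 × 320 = 320
  C-H: 9 × 418 = 3762
  H-Cl: 1 × 436 = 436
  Σ(formed) = 5571 kJ
ΔH = Σ(broken) − Σ(formed) = 5471 − 5571 = −100 kJ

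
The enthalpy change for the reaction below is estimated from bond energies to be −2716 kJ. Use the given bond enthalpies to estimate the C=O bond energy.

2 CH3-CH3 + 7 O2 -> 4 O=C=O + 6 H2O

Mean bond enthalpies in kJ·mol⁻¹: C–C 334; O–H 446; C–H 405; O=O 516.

D(C=O) ≈ 813 kJ/mol

Let D be the C=O bond energy.
Σ(broken) = 2×334 + 12×405 + 7×516 = 9140
Σ(formed) = 8×D + 12×446 = 5352 + 8D
ΔH = Σ(broken) − Σ(formed) = (9140) − (5352 + 8D) = +3788 − 8D
Setting this equal to −2716 kJ gives 8D = 6504, so D = 813 kJ/mol.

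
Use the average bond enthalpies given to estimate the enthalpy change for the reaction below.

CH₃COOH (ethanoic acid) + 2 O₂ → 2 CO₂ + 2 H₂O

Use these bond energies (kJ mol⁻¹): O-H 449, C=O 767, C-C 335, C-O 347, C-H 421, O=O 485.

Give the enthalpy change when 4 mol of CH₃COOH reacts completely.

ΔH = −2932 kJ

Bonds broken (reactants):
  C-C: 1 × 335 = 335
  C-H: 3 × 421 = 1263
  C-O: 1 × 347 = 347
  C=O: 1 × 767 = 767
  O-H: 1 × 449 = 449
  O=O: 2 × 485 = 970
  Σ(broken) = 4131 kJ
Bonds formed (products):
  C=O: 4 × 767 = 3068
  O-H: 4 × 449 = 1796
  Σ(formed) = 4864 kJ
ΔH = Σ(broken) − Σ(formed) = 4131 − 4864 = −733 kJ
For 4× the reaction as written: 4 × (−733) = −2932 kJ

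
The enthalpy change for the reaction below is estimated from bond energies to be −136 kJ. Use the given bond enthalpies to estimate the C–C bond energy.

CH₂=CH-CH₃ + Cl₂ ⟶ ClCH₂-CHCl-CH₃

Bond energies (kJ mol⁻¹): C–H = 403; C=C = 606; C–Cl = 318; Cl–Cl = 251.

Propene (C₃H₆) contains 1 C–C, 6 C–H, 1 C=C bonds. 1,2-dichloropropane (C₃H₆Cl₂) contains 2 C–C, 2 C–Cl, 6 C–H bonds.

Let D be the C–C bond energy.
Σ(broken) = 1×D + 6×403 + 1×606 + 1×251 = 3275 + D
Σ(formed) = 2×D + 2×318 + 6×403 = 3054 + 2D
ΔH = Σ(broken) − Σ(formed) = (3275 + D) − (3054 + 2D) = +221 − D
Setting this equal to −136 kJ gives D = 357 kJ/mol.

D(C–C) ≈ 357 kJ/mol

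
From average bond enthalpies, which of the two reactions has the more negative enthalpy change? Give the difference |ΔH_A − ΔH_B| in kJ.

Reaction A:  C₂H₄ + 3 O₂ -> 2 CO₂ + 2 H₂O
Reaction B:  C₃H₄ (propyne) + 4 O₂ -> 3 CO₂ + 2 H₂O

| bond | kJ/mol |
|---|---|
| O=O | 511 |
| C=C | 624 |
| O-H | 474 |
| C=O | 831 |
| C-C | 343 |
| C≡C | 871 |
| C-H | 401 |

Reaction B, by 561 kJ

Reaction A:
  Bonds broken (reactants):
    C-H: 4 × 401 = 1604
    C=C: 1 × 624 = 624
    O=O: 3 × 511 = 1533
    Σ(broken) = 3761 kJ
  Bonds formed (products):
    C=O: 4 × 831 = 3324
    O-H: 4 × 474 = 1896
    Σ(formed) = 5220 kJ
  ΔH_A = 3761 − 5220 = −1459 kJ
Reaction B:
  Bonds broken (reactants):
    C≡C: 1 × 871 = 871
    C-C: 1 × 343 = 343
    C-H: 4 × 401 = 1604
    O=O: 4 × 511 = 2044
    Σ(broken) = 4862 kJ
  Bonds formed (products):
    C=O: 6 × 831 = 4986
    O-H: 4 × 474 = 1896
    Σ(formed) = 6882 kJ
  ΔH_B = 4862 − 6882 = −2020 kJ
ΔH_A − ΔH_B = +561 kJ, so reaction B has the more negative ΔH; |ΔH_A − ΔH_B| = 561 kJ.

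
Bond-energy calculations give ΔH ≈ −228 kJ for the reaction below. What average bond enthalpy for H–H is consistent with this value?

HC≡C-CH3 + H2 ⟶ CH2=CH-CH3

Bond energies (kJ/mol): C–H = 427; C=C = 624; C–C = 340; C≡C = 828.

Let D be the H–H bond energy.
Σ(broken) = 1×828 + 1×340 + 4×427 + 1×D = 2876 + D
Σ(formed) = 1×340 + 6×427 + 1×624 = 3526
ΔH = Σ(broken) − Σ(formed) = (2876 + D) − (3526) = −650 + D
Setting this equal to −228 kJ gives D = 422 kJ/mol.

D(H–H) ≈ 422 kJ/mol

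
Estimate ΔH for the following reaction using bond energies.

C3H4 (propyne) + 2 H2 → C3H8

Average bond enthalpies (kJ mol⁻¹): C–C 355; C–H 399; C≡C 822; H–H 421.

ΔH ≈ −287 kJ

Bonds broken (reactants):
  C≡C: 1 × 822 = 822
  C–C: 1 × 355 = 355
  C–H: 4 × 399 = 1596
  H–H: 2 × 421 = 842
  Σ(broken) = 3615 kJ
Bonds formed (products):
  C–C: 2 × 355 = 710
  C–H: 8 × 399 = 3192
  Σ(formed) = 3902 kJ
ΔH = Σ(broken) − Σ(formed) = 3615 − 3902 = −287 kJ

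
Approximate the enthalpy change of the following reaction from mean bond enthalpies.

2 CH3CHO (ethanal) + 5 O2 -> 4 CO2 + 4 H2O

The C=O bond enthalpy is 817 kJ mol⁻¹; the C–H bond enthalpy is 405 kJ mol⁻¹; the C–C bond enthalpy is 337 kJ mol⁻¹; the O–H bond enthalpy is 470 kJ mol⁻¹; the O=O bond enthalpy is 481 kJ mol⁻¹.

ΔH ≈ −2343 kJ

Bonds broken (reactants):
  C–C: 2 × 337 = 674
  C–H: 8 × 405 = 3240
  C=O: 2 × 817 = 1634
  O=O: 5 × 481 = 2405
  Σ(broken) = 7953 kJ
Bonds formed (products):
  C=O: 8 × 817 = 6536
  O–H: 8 × 470 = 3760
  Σ(formed) = 10296 kJ
ΔH = Σ(broken) − Σ(formed) = 7953 − 10296 = −2343 kJ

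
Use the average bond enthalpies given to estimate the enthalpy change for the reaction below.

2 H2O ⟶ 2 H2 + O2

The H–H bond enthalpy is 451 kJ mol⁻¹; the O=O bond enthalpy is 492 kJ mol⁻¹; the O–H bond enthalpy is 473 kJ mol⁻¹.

Bonds broken (reactants):
  O–H: 4 × 473 = 1892
  Σ(broken) = 1892 kJ
Bonds formed (products):
  H–H: 2 × 451 = 902
  O=O: 1 × 492 = 492
  Σ(formed) = 1394 kJ
ΔH = Σ(broken) − Σ(formed) = 1892 − 1394 = +498 kJ

ΔH ≈ +498 kJ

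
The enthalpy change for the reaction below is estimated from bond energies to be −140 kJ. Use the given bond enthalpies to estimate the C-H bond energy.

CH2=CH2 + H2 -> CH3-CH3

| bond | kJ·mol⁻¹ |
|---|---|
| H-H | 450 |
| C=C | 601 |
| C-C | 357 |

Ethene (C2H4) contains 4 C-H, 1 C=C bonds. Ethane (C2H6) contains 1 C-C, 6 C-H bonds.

Let D be the C-H bond energy.
Σ(broken) = 4×D + 1×601 + 1×450 = 1051 + 4D
Σ(formed) = 1×357 + 6×D = 357 + 6D
ΔH = Σ(broken) − Σ(formed) = (1051 + 4D) − (357 + 6D) = +694 − 2D
Setting this equal to −140 kJ gives 2D = 834, so D = 417 kJ/mol.

D(C-H) ≈ 417 kJ/mol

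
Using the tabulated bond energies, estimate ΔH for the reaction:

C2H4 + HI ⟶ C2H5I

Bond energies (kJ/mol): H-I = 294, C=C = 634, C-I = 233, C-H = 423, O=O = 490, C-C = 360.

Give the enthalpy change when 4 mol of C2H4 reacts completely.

Bonds broken (reactants):
  C-H: 4 × 423 = 1692
  C=C: 1 × 634 = 634
  H-I: 1 × 294 = 294
  Σ(broken) = 2620 kJ
Bonds formed (products):
  C-C: 1 × 360 = 360
  C-H: 5 × 423 = 2115
  C-I: 1 × 233 = 233
  Σ(formed) = 2708 kJ
ΔH = Σ(broken) − Σ(formed) = 2620 − 2708 = −88 kJ
For 4× the reaction as written: 4 × (−88) = −352 kJ

ΔH = −352 kJ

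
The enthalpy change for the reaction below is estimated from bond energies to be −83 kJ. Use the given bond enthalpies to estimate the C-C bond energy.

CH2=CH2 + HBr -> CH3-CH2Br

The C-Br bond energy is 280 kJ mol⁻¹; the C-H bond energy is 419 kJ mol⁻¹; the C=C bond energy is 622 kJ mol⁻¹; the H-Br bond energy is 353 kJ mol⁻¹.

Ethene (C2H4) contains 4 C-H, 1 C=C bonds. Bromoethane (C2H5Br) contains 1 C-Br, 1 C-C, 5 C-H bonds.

D(C-C) ≈ 359 kJ/mol

Let D be the C-C bond energy.
Σ(broken) = 4×419 + 1×622 + 1×353 = 2651
Σ(formed) = 1×280 + 1×D + 5×419 = 2375 + D
ΔH = Σ(broken) − Σ(formed) = (2651) − (2375 + D) = +276 − D
Setting this equal to −83 kJ gives D = 359 kJ/mol.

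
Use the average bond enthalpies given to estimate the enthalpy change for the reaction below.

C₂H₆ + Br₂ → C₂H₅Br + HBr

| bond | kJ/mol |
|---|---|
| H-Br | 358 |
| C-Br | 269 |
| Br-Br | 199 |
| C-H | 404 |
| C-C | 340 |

Bonds broken (reactants):
  Br-Br: 1 × 199 = 199
  C-C: 1 × 340 = 340
  C-H: 6 × 404 = 2424
  Σ(broken) = 2963 kJ
Bonds formed (products):
  C-Br: 1 × 269 = 269
  C-C: 1 × 340 = 340
  C-H: 5 × 404 = 2020
  H-Br: 1 × 358 = 358
  Σ(formed) = 2987 kJ
ΔH = Σ(broken) − Σ(formed) = 2963 − 2987 = −24 kJ

ΔH ≈ −24 kJ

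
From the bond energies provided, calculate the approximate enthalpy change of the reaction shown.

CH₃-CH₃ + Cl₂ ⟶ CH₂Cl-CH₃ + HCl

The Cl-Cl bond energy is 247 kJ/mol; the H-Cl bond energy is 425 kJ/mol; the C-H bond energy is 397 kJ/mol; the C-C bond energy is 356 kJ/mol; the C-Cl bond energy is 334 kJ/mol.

Bonds broken (reactants):
  C-C: 1 × 356 = 356
  C-H: 6 × 397 = 2382
  Cl-Cl: 1 × 247 = 247
  Σ(broken) = 2985 kJ
Bonds formed (products):
  C-C: 1 × 356 = 356
  C-Cl: 1 × 334 = 334
  C-H: 5 × 397 = 1985
  H-Cl: 1 × 425 = 425
  Σ(formed) = 3100 kJ
ΔH = Σ(broken) − Σ(formed) = 2985 − 3100 = −115 kJ

ΔH ≈ −115 kJ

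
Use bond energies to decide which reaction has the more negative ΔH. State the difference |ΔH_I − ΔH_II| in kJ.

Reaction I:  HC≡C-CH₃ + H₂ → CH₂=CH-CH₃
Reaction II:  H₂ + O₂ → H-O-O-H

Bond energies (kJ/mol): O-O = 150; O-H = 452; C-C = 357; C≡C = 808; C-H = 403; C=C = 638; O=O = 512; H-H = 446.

Reaction I, by 94 kJ

Reaction I:
  Bonds broken (reactants):
    C≡C: 1 × 808 = 808
    C-C: 1 × 357 = 357
    C-H: 4 × 403 = 1612
    H-H: 1 × 446 = 446
    Σ(broken) = 3223 kJ
  Bonds formed (products):
    C-C: 1 × 357 = 357
    C-H: 6 × 403 = 2418
    C=C: 1 × 638 = 638
    Σ(formed) = 3413 kJ
  ΔH_I = 3223 − 3413 = −190 kJ
Reaction II:
  Bonds broken (reactants):
    H-H: 1 × 446 = 446
    O=O: 1 × 512 = 512
    Σ(broken) = 958 kJ
  Bonds formed (products):
    O-H: 2 × 452 = 904
    O-O: 1 × 150 = 150
    Σ(formed) = 1054 kJ
  ΔH_II = 958 − 1054 = −96 kJ
ΔH_I − ΔH_II = −94 kJ, so reaction I has the more negative ΔH; |ΔH_I − ΔH_II| = 94 kJ.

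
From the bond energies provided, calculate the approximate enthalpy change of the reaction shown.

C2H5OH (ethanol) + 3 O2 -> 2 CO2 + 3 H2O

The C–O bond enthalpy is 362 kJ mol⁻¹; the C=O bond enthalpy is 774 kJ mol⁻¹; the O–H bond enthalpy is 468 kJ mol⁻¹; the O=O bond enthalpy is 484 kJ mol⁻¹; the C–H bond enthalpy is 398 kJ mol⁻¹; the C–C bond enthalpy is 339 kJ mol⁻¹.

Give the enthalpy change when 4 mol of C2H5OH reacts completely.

ΔH = −5172 kJ

Bonds broken (reactants):
  C–C: 1 × 339 = 339
  C–H: 5 × 398 = 1990
  C–O: 1 × 362 = 362
  O–H: 1 × 468 = 468
  O=O: 3 × 484 = 1452
  Σ(broken) = 4611 kJ
Bonds formed (products):
  C=O: 4 × 774 = 3096
  O–H: 6 × 468 = 2808
  Σ(formed) = 5904 kJ
ΔH = Σ(broken) − Σ(formed) = 4611 − 5904 = −1293 kJ
For 4× the reaction as written: 4 × (−1293) = −5172 kJ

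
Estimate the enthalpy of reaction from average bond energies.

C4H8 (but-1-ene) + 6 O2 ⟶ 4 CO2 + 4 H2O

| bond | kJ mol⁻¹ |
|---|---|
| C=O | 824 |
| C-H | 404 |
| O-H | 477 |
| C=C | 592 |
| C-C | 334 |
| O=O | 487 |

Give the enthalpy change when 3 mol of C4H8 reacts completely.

Bonds broken (reactants):
  C-C: 2 × 334 = 668
  C-H: 8 × 404 = 3232
  C=C: 1 × 592 = 592
  O=O: 6 × 487 = 2922
  Σ(broken) = 7414 kJ
Bonds formed (products):
  C=O: 8 × 824 = 6592
  O-H: 8 × 477 = 3816
  Σ(formed) = 10408 kJ
ΔH = Σ(broken) − Σ(formed) = 7414 − 10408 = −2994 kJ
For 3× the reaction as written: 3 × (−2994) = −8982 kJ

ΔH = −8982 kJ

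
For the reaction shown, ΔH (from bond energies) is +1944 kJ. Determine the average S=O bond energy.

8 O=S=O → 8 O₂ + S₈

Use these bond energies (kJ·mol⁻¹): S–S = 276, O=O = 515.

Let D be the S=O bond energy.
Σ(broken) = 16×D = 16D
Σ(formed) = 8×515 + 8×276 = 6328
ΔH = Σ(broken) − Σ(formed) = (16D) − (6328) = −6328 + 16D
Setting this equal to +1944 kJ gives 16D = 8272, so D = 517 kJ/mol.

D(S=O) ≈ 517 kJ/mol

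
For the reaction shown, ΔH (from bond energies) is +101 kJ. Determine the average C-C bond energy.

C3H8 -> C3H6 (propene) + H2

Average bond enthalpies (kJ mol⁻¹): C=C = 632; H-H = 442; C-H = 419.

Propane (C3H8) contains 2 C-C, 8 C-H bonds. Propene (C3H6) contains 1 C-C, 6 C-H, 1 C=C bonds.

D(C-C) ≈ 337 kJ/mol

Let D be the C-C bond energy.
Σ(broken) = 2×D + 8×419 = 3352 + 2D
Σ(formed) = 1×D + 6×419 + 1×632 + 1×442 = 3588 + D
ΔH = Σ(broken) − Σ(formed) = (3352 + 2D) − (3588 + D) = −236 + D
Setting this equal to +101 kJ gives D = 337 kJ/mol.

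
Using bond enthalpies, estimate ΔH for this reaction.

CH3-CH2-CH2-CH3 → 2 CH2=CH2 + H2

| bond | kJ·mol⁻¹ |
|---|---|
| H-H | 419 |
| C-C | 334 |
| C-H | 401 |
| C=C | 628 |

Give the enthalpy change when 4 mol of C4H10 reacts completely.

Bonds broken (reactants):
  C-C: 3 × 334 = 1002
  C-H: 10 × 401 = 4010
  Σ(broken) = 5012 kJ
Bonds formed (products):
  C-H: 8 × 401 = 3208
  C=C: 2 × 628 = 1256
  H-H: 1 × 419 = 419
  Σ(formed) = 4883 kJ
ΔH = Σ(broken) − Σ(formed) = 5012 − 4883 = +129 kJ
For 4× the reaction as written: 4 × (+129) = +516 kJ

ΔH = +516 kJ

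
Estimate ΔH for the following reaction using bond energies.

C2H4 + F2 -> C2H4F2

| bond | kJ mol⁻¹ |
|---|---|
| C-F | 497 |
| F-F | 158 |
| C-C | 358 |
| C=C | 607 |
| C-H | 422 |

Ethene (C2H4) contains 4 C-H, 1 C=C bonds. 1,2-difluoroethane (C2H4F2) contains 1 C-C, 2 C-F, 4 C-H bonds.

Bonds broken (reactants):
  C-H: 4 × 422 = 1688
  C=C: 1 × 607 = 607
  F-F: 1 × 158 = 158
  Σ(broken) = 2453 kJ
Bonds formed (products):
  C-C: 1 × 358 = 358
  C-F: 2 × 497 = 994
  C-H: 4 × 422 = 1688
  Σ(formed) = 3040 kJ
ΔH = Σ(broken) − Σ(formed) = 2453 − 3040 = −587 kJ

ΔH ≈ −587 kJ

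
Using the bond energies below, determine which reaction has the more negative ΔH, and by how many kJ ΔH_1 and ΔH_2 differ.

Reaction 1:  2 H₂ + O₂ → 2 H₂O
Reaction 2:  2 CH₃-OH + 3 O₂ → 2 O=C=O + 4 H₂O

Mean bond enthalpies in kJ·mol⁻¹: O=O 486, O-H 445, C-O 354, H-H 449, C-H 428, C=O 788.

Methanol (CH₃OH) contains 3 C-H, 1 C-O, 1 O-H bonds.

Reaction 1:
  Bonds broken (reactants):
    H-H: 2 × 449 = 898
    O=O: 1 × 486 = 486
    Σ(broken) = 1384 kJ
  Bonds formed (products):
    O-H: 4 × 445 = 1780
    Σ(formed) = 1780 kJ
  ΔH_1 = 1384 − 1780 = −396 kJ
Reaction 2:
  Bonds broken (reactants):
    C-H: 6 × 428 = 2568
    C-O: 2 × 354 = 708
    O-H: 2 × 445 = 890
    O=O: 3 × 486 = 1458
    Σ(broken) = 5624 kJ
  Bonds formed (products):
    C=O: 4 × 788 = 3152
    O-H: 8 × 445 = 3560
    Σ(formed) = 6712 kJ
  ΔH_2 = 5624 − 6712 = −1088 kJ
ΔH_1 − ΔH_2 = +692 kJ, so reaction 2 has the more negative ΔH; |ΔH_1 − ΔH_2| = 692 kJ.

Reaction 2, by 692 kJ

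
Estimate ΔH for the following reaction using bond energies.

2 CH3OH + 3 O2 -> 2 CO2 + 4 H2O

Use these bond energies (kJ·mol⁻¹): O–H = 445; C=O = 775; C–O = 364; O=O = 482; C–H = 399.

ΔH ≈ −1202 kJ

Bonds broken (reactants):
  C–H: 6 × 399 = 2394
  C–O: 2 × 364 = 728
  O–H: 2 × 445 = 890
  O=O: 3 × 482 = 1446
  Σ(broken) = 5458 kJ
Bonds formed (products):
  C=O: 4 × 775 = 3100
  O–H: 8 × 445 = 3560
  Σ(formed) = 6660 kJ
ΔH = Σ(broken) − Σ(formed) = 5458 − 6660 = −1202 kJ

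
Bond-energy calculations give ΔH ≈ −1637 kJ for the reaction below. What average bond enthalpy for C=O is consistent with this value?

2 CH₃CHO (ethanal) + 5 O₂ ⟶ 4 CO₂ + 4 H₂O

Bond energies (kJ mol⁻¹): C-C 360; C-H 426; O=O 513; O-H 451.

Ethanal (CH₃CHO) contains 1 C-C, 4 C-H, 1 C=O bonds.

D(C=O) ≈ 787 kJ/mol

Let D be the C=O bond energy.
Σ(broken) = 2×360 + 8×426 + 2×D + 5×513 = 6693 + 2D
Σ(formed) = 8×D + 8×451 = 3608 + 8D
ΔH = Σ(broken) − Σ(formed) = (6693 + 2D) − (3608 + 8D) = +3085 − 6D
Setting this equal to −1637 kJ gives 6D = 4722, so D = 787 kJ/mol.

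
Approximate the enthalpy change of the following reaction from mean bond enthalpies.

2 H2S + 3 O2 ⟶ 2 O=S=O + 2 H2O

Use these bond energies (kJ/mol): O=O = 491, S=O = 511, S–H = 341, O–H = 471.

ΔH ≈ −1091 kJ

Bonds broken (reactants):
  O=O: 3 × 491 = 1473
  S–H: 4 × 341 = 1364
  Σ(broken) = 2837 kJ
Bonds formed (products):
  O–H: 4 × 471 = 1884
  S=O: 4 × 511 = 2044
  Σ(formed) = 3928 kJ
ΔH = Σ(broken) − Σ(formed) = 2837 − 3928 = −1091 kJ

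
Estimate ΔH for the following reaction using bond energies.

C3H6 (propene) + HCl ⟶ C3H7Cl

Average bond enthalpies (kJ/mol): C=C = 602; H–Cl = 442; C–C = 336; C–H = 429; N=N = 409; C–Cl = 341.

Bonds broken (reactants):
  C–C: 1 × 336 = 336
  C–H: 6 × 429 = 2574
  C=C: 1 × 602 = 602
  H–Cl: 1 × 442 = 442
  Σ(broken) = 3954 kJ
Bonds formed (products):
  C–C: 2 × 336 = 672
  C–Cl: 1 × 341 = 341
  C–H: 7 × 429 = 3003
  Σ(formed) = 4016 kJ
ΔH = Σ(broken) − Σ(formed) = 3954 − 4016 = −62 kJ

ΔH ≈ −62 kJ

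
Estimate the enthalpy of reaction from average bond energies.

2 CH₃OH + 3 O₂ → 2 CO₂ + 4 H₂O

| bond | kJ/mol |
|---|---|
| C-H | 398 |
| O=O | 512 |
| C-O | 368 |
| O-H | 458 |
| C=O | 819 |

ΔH ≈ −1364 kJ

Bonds broken (reactants):
  C-H: 6 × 398 = 2388
  C-O: 2 × 368 = 736
  O-H: 2 × 458 = 916
  O=O: 3 × 512 = 1536
  Σ(broken) = 5576 kJ
Bonds formed (products):
  C=O: 4 × 819 = 3276
  O-H: 8 × 458 = 3664
  Σ(formed) = 6940 kJ
ΔH = Σ(broken) − Σ(formed) = 5576 − 6940 = −1364 kJ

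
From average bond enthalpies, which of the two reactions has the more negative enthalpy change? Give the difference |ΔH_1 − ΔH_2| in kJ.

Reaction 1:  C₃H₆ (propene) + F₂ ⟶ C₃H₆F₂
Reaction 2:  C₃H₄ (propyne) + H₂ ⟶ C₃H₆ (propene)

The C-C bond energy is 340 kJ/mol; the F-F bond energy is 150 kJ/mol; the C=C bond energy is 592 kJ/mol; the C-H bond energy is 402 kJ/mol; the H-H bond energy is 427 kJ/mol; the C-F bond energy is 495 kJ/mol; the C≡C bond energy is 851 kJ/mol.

Reaction 1, by 470 kJ

Reaction 1:
  Bonds broken (reactants):
    C-C: 1 × 340 = 340
    C-H: 6 × 402 = 2412
    C=C: 1 × 592 = 592
    F-F: 1 × 150 = 150
    Σ(broken) = 3494 kJ
  Bonds formed (products):
    C-C: 2 × 340 = 680
    C-F: 2 × 495 = 990
    C-H: 6 × 402 = 2412
    Σ(formed) = 4082 kJ
  ΔH_1 = 3494 − 4082 = −588 kJ
Reaction 2:
  Bonds broken (reactants):
    C≡C: 1 × 851 = 851
    C-C: 1 × 340 = 340
    C-H: 4 × 402 = 1608
    H-H: 1 × 427 = 427
    Σ(broken) = 3226 kJ
  Bonds formed (products):
    C-C: 1 × 340 = 340
    C-H: 6 × 402 = 2412
    C=C: 1 × 592 = 592
    Σ(formed) = 3344 kJ
  ΔH_2 = 3226 − 3344 = −118 kJ
ΔH_1 − ΔH_2 = −470 kJ, so reaction 1 has the more negative ΔH; |ΔH_1 − ΔH_2| = 470 kJ.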